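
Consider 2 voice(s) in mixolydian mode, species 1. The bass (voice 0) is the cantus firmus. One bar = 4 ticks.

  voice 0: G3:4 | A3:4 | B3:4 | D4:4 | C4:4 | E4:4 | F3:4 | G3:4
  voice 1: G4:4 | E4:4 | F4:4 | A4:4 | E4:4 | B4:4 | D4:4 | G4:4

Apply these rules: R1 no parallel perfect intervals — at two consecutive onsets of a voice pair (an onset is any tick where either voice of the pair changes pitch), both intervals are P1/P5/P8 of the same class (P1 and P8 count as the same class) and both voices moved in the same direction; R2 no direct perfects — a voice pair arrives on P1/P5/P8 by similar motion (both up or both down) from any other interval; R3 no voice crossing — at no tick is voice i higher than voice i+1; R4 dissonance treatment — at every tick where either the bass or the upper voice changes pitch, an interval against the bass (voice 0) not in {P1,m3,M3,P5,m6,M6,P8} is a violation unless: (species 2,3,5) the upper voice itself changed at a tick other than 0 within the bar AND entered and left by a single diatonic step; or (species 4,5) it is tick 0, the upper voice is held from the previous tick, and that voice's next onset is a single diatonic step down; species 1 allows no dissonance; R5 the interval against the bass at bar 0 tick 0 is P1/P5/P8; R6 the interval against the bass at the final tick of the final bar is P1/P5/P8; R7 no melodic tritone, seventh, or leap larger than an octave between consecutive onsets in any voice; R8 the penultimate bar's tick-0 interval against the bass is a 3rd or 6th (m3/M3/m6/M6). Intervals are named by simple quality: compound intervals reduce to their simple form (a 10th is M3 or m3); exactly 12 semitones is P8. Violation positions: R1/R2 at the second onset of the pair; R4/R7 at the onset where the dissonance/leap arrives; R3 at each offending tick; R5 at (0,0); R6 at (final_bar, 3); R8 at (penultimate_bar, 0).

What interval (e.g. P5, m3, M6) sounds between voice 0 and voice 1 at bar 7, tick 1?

voice 0=G3 voice 1=G4 -> P8

P8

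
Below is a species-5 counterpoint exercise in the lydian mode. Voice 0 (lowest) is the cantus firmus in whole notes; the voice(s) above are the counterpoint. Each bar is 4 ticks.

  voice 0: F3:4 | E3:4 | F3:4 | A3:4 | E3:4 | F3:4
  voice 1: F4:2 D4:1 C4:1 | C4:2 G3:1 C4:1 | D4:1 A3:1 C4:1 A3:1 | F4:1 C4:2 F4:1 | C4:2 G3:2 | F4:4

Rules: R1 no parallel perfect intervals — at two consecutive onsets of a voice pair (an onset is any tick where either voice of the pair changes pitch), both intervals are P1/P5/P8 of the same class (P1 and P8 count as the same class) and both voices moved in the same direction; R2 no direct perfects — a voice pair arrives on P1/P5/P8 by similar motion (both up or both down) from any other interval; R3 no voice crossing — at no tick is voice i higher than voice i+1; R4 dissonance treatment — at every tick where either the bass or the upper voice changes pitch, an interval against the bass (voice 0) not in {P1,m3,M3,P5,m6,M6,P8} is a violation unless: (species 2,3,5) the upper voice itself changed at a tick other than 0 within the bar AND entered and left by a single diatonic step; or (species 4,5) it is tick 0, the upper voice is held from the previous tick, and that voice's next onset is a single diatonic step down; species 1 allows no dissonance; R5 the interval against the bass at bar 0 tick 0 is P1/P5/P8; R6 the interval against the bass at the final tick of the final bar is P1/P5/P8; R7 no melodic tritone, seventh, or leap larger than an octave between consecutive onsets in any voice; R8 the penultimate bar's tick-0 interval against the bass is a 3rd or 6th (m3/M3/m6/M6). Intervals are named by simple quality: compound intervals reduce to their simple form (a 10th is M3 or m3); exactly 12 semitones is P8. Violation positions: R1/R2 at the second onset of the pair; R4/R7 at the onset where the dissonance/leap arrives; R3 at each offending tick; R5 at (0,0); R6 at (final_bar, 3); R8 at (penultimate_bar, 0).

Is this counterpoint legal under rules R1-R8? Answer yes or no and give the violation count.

bar 0: v0=F3 v1=F4 (P8)
bar 1: v0=E3 v1=C4 (m6)
bar 2: v0=F3 v1=D4 (M6)
bar 3: v0=A3 v1=F4 (m6)
bar 4: v0=E3 v1=C4 (m6)
bar 5: v0=F3 v1=F4 (P8)
  R2 @ bar5.0: E3/G3 m3 -> F3/F4 P8 similar
  R7 @ bar5.0: G3->F4 leap 10st

No (2 violations)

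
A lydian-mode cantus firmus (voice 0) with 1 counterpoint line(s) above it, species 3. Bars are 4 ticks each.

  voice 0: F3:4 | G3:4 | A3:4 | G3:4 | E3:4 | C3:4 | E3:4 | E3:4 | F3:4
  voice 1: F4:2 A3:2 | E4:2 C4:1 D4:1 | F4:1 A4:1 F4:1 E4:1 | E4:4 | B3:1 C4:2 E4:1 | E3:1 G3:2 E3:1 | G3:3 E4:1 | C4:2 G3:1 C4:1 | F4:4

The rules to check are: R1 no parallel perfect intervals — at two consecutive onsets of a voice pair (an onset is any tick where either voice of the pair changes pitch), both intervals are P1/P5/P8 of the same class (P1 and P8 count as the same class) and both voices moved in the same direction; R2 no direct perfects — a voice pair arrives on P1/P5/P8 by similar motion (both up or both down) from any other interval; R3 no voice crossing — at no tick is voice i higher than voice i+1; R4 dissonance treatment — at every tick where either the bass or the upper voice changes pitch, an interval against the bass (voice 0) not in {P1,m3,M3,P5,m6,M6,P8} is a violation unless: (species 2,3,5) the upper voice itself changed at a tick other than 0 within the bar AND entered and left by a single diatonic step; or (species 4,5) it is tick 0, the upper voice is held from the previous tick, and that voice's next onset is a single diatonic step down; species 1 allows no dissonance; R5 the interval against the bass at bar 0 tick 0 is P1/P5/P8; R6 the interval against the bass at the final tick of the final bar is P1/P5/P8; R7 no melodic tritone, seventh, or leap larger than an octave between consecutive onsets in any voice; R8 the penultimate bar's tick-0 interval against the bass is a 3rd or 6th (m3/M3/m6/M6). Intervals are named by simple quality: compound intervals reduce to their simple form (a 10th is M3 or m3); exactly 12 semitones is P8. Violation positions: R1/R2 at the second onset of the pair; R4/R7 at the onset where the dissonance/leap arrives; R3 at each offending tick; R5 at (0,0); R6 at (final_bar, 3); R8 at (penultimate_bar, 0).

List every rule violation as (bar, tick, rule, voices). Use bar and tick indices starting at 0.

(1, 2, R4, (0, 1))
(4, 0, R2, (0, 1))
(8, 0, R2, (0, 1))

bar 0: v0=F3 v1=F4 downbeat P8
bar 1: v0=G3 v1=E4 downbeat M6
bar 2: v0=A3 v1=F4 downbeat m6
bar 3: v0=G3 v1=E4 downbeat M6
bar 4: v0=E3 v1=B3 downbeat P5
bar 5: v0=C3 v1=E3 downbeat M3
bar 6: v0=E3 v1=G3 downbeat m3
bar 7: v0=E3 v1=C4 downbeat m6
bar 8: v0=F3 v1=F4 downbeat P8
  -> R4 @ bar 1 tick 2 v(0, 1): G3/C4 P4 untreated
  -> R2 @ bar 4 tick 0 v(0, 1): G3/E4 M6 -> E3/B3 P5 similar
  -> R2 @ bar 8 tick 0 v(0, 1): E3/C4 m6 -> F3/F4 P8 similar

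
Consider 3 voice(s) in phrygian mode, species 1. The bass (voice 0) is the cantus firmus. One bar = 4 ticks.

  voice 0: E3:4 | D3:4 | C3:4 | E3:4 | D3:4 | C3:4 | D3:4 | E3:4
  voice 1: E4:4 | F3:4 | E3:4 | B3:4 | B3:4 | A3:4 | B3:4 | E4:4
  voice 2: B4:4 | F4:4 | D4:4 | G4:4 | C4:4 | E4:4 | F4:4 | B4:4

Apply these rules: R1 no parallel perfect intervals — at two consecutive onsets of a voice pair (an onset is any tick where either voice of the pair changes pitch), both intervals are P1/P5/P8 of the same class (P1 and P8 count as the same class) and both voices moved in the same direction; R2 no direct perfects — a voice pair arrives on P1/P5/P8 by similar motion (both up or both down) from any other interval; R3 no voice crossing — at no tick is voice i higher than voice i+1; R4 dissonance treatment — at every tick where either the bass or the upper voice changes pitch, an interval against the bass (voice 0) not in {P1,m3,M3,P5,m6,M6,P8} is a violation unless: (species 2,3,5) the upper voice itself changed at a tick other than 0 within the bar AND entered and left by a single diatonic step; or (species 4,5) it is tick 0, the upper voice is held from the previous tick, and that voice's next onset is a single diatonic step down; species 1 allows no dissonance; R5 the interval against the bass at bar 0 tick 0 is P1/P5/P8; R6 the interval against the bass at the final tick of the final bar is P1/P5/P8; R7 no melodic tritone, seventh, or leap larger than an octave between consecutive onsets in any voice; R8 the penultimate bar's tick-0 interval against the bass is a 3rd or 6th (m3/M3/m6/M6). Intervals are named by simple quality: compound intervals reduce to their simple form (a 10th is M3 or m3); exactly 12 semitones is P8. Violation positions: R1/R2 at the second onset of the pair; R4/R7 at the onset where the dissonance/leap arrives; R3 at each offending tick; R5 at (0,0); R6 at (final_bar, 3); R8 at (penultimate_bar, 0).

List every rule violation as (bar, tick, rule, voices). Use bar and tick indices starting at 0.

(1, 0, R2, (1, 2))
(1, 0, R7, (1,))
(1, 0, R7, (2,))
(2, 0, R4, (0, 2))
(3, 0, R2, (0, 1))
(4, 0, R4, (0, 2))
(7, 0, R2, (0, 1))
(7, 0, R2, (0, 2))
(7, 0, R2, (1, 2))
(7, 0, R7, (2,))

bar 0: v0=E3 v1=E4 v2=B4 downbeat P5
bar 1: v0=D3 v1=F3 v2=F4 downbeat m3
bar 2: v0=C3 v1=E3 v2=D4 downbeat M2
bar 3: v0=E3 v1=B3 v2=G4 downbeat m3
bar 4: v0=D3 v1=B3 v2=C4 downbeat m7
bar 5: v0=C3 v1=A3 v2=E4 downbeat M3
bar 6: v0=D3 v1=B3 v2=F4 downbeat m3
bar 7: v0=E3 v1=E4 v2=B4 downbeat P5
  -> R2 @ bar 1 tick 0 v(1, 2): E4/B4 P5 -> F3/F4 P8 similar
  -> R7 @ bar 1 tick 0 v(1,): E4->F3 leap 11st
  -> R7 @ bar 1 tick 0 v(2,): B4->F4 leap 6st
  -> R4 @ bar 2 tick 0 v(0, 2): C3/D4 M2 untreated
  -> R2 @ bar 3 tick 0 v(0, 1): C3/E3 M3 -> E3/B3 P5 similar
  -> R4 @ bar 4 tick 0 v(0, 2): D3/C4 m7 untreated
  -> R2 @ bar 7 tick 0 v(0, 1): D3/B3 M6 -> E3/E4 P8 similar
  -> R2 @ bar 7 tick 0 v(0, 2): D3/F4 m3 -> E3/B4 P5 similar
  -> R2 @ bar 7 tick 0 v(1, 2): B3/F4 TT -> E4/B4 P5 similar
  -> R7 @ bar 7 tick 0 v(2,): F4->B4 leap 6st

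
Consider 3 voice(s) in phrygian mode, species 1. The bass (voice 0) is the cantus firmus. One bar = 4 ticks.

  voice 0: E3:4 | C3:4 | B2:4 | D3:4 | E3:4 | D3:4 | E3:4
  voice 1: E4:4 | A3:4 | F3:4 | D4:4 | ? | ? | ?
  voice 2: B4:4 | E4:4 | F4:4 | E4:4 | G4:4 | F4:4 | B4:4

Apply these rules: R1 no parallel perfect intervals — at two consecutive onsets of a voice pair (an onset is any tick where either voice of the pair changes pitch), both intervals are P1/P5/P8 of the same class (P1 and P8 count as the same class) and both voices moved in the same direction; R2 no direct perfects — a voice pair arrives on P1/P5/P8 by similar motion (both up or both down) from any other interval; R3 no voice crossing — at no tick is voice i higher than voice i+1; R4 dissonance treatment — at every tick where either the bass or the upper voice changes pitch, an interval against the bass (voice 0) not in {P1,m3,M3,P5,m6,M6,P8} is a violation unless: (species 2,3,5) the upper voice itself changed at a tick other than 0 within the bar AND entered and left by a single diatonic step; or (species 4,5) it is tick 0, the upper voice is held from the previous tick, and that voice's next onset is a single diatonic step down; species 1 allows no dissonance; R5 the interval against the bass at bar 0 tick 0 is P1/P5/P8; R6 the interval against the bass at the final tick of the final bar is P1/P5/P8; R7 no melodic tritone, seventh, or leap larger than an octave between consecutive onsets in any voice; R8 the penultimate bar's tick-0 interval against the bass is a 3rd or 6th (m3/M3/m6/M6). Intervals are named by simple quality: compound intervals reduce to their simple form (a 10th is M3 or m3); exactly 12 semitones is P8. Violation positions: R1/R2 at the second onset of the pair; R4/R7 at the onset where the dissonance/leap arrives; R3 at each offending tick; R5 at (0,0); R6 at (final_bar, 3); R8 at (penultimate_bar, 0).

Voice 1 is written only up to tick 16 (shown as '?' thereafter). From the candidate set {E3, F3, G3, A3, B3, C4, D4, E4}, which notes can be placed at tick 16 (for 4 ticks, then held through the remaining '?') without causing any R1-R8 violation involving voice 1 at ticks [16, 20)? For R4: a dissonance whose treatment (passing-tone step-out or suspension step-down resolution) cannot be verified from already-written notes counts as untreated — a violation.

{B3, C4, G3}

E3: violates R7
F3: violates R4
G3: legal
A3: violates R4
B3: legal
C4: legal
D4: violates R4
E4: violates R1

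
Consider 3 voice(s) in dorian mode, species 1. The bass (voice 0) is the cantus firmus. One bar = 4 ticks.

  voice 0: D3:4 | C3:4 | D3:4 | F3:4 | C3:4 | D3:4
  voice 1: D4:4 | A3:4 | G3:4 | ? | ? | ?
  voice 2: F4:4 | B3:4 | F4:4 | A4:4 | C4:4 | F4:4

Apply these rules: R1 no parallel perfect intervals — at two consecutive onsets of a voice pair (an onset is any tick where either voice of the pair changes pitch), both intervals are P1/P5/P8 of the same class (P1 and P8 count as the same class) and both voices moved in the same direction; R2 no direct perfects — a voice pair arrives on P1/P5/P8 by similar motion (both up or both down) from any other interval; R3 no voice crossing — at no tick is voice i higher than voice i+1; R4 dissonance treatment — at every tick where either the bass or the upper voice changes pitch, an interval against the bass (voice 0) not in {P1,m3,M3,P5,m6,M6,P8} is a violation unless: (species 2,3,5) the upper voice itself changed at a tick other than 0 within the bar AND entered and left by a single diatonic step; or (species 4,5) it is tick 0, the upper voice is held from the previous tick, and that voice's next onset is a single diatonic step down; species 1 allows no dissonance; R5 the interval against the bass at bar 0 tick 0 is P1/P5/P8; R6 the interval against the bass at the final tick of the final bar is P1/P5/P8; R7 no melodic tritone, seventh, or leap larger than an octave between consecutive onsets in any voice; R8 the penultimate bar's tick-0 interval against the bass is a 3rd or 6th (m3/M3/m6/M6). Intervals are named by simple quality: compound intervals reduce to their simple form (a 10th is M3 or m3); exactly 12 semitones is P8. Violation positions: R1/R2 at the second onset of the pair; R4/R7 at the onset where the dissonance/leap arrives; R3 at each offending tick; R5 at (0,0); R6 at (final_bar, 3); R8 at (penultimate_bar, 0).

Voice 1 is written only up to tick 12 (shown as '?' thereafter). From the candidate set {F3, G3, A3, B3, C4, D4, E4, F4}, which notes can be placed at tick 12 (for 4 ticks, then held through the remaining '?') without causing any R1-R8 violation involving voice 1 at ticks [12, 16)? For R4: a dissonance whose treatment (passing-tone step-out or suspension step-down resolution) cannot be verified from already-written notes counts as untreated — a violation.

F3: legal
G3: violates R4
A3: violates R2
B3: violates R4
C4: violates R2
D4: violates R2
E4: violates R4
F4: violates R2,R7

{F3}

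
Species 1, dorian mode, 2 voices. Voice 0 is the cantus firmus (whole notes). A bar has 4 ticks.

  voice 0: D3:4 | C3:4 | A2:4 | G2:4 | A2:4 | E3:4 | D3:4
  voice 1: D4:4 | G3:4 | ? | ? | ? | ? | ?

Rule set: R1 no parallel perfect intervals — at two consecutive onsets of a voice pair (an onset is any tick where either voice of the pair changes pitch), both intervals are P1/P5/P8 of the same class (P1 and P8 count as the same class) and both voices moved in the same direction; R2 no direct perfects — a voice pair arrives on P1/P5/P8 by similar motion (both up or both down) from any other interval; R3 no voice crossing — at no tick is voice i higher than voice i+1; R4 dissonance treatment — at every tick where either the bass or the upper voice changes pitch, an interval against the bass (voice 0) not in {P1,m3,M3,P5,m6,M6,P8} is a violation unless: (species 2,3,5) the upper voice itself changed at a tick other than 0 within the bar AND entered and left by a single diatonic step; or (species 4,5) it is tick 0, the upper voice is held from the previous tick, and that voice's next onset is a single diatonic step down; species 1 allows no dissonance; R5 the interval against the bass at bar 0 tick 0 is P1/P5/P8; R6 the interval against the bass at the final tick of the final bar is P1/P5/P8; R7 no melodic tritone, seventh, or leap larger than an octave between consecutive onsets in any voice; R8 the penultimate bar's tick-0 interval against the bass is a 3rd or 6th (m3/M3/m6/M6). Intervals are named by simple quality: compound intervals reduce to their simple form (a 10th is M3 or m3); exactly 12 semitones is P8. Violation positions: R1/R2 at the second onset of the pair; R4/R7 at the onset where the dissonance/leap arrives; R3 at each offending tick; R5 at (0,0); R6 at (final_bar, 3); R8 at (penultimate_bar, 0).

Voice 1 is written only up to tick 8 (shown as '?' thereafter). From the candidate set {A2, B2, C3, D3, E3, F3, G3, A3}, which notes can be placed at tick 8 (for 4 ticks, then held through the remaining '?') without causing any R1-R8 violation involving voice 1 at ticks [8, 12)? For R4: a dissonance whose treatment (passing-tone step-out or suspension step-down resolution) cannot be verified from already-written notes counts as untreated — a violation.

A2: violates R2,R7
B2: violates R4
C3: legal
D3: violates R4
E3: violates R1
F3: legal
G3: violates R4
A3: legal

{A3, C3, F3}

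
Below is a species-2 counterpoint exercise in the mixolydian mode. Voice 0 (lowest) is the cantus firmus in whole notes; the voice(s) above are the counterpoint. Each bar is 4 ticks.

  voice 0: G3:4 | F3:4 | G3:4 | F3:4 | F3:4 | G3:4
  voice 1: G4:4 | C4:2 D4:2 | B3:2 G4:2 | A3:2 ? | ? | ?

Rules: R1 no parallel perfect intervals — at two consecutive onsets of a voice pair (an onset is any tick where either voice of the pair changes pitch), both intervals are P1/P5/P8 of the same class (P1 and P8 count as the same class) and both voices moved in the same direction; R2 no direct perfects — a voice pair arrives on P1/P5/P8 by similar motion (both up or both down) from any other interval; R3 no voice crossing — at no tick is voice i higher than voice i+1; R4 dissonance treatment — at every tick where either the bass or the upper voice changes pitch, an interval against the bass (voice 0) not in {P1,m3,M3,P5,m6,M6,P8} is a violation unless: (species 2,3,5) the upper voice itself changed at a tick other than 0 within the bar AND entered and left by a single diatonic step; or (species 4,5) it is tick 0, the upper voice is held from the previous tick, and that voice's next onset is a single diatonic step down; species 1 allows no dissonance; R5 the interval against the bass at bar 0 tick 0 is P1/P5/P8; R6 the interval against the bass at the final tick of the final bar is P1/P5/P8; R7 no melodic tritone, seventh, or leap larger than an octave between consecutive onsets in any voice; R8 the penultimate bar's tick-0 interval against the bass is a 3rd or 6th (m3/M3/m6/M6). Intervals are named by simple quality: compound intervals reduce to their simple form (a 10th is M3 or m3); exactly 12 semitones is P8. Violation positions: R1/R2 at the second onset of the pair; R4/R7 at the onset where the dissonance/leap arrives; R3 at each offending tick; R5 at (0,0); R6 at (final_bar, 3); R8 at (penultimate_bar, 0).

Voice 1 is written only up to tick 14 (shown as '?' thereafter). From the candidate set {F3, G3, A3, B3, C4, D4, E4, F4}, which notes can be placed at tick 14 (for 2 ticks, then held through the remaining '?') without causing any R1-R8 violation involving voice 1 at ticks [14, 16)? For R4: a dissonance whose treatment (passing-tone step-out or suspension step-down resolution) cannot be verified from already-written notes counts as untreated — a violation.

{A3, C4, D4, F3, F4}

F3: legal
G3: violates R4
A3: legal
B3: violates R4
C4: legal
D4: legal
E4: violates R4
F4: legal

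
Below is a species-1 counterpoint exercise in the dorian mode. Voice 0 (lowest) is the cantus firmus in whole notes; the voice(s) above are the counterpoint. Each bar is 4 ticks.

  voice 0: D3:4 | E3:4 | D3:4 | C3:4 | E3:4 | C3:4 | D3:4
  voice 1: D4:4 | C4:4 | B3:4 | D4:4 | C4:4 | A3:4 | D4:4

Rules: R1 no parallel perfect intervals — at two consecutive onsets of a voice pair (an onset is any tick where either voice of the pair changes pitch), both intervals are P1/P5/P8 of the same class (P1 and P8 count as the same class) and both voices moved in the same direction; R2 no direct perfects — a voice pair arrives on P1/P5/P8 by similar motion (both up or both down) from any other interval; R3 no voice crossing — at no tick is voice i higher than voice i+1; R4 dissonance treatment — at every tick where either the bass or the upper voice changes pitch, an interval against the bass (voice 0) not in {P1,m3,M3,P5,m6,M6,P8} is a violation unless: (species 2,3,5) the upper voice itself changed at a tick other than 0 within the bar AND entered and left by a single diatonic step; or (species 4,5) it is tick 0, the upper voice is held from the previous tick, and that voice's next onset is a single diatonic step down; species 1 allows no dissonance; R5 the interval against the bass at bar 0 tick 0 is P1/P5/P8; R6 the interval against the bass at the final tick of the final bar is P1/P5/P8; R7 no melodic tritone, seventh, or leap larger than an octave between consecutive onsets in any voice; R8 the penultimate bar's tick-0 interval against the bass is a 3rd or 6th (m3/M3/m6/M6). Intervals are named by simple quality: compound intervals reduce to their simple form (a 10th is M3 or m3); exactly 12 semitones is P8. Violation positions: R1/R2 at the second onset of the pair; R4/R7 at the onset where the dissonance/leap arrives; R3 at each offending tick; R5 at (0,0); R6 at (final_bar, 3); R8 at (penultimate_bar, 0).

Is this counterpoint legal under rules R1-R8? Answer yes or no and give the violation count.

No (2 violations)

bar 0: v0=D3 v1=D4 (P8)
bar 1: v0=E3 v1=C4 (m6)
bar 2: v0=D3 v1=B3 (M6)
bar 3: v0=C3 v1=D4 (M2)
bar 4: v0=E3 v1=C4 (m6)
bar 5: v0=C3 v1=A3 (M6)
bar 6: v0=D3 v1=D4 (P8)
  R4 @ bar3.0: C3/D4 M2 untreated
  R2 @ bar6.0: C3/A3 M6 -> D3/D4 P8 similar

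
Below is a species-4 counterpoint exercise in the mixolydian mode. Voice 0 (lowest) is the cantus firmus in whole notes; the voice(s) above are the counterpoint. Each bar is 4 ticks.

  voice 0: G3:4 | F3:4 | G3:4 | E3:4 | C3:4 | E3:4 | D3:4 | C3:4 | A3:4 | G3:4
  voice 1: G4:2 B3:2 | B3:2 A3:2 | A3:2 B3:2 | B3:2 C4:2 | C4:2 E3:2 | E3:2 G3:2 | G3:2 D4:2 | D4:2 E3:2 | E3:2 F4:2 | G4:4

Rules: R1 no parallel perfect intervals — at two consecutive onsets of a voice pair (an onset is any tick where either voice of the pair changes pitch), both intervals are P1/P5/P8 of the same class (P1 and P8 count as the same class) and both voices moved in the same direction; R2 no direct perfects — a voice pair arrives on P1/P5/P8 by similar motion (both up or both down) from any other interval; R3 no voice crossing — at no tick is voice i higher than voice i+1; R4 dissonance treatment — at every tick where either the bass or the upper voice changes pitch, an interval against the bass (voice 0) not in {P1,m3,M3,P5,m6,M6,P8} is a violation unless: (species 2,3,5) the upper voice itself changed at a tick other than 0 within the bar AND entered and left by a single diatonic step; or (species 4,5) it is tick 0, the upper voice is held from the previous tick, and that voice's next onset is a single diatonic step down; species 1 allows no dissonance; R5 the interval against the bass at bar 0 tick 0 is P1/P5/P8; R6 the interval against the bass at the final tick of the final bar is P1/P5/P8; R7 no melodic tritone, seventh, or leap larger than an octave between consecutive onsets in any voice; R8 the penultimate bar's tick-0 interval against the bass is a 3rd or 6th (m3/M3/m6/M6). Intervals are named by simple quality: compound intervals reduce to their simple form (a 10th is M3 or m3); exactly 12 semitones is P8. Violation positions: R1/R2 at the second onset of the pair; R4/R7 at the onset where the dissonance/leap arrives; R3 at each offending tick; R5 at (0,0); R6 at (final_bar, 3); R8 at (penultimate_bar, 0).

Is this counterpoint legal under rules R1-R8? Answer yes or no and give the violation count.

No (9 violations)

bar 0: v0=G3 v1=G4 (P8)
bar 1: v0=F3 v1=B3 (TT)
bar 2: v0=G3 v1=A3 (M2)
bar 3: v0=E3 v1=B3 (P5)
bar 4: v0=C3 v1=C4 (P8)
bar 5: v0=E3 v1=E3 (P1)
bar 6: v0=D3 v1=G3 (P4)
bar 7: v0=C3 v1=D4 (M2)
bar 8: v0=A3 v1=E3 (P4)
bar 9: v0=G3 v1=G4 (P8)
  R4 @ bar2.0: G3/A3 M2 untreated
  R4 @ bar6.0: D3/G3 P4 untreated
  R4 @ bar7.0: C3/D4 M2 untreated
  R7 @ bar7.2: D4->E3 leap 10st
  R3 @ bar8.0: A3 above E3
  R4 @ bar8.0: A3/E3 P4 untreated
  R8 @ bar8.0: penult P4 not 3rd/6th
  R3 @ bar8.1: A3 above E3
  R7 @ bar8.2: E3->F4 leap 13st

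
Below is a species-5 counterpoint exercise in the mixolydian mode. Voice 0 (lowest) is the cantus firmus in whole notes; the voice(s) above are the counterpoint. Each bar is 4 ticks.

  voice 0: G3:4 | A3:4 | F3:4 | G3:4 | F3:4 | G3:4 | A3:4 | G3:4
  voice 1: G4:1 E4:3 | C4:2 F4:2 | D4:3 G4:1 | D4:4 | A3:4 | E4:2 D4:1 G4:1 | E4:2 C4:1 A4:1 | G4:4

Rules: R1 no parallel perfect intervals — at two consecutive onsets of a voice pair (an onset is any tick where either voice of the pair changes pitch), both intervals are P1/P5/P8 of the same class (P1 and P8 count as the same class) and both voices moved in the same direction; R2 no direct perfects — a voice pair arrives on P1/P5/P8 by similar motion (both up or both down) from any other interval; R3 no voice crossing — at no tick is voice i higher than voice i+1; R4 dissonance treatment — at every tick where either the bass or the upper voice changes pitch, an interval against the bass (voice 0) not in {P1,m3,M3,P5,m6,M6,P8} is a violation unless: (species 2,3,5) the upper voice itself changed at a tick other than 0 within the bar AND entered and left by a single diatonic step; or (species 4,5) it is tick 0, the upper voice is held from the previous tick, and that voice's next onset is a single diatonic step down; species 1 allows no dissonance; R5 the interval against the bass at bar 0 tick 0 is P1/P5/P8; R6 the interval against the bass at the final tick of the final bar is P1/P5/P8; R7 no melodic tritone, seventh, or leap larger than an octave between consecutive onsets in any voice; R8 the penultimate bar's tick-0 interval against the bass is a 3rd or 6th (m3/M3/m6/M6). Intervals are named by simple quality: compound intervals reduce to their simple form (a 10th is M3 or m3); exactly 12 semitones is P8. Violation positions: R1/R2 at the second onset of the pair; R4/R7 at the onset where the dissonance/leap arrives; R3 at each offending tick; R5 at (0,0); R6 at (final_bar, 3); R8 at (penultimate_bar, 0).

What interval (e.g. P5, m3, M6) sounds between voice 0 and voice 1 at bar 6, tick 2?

voice 0=A3 voice 1=C4 -> m3

m3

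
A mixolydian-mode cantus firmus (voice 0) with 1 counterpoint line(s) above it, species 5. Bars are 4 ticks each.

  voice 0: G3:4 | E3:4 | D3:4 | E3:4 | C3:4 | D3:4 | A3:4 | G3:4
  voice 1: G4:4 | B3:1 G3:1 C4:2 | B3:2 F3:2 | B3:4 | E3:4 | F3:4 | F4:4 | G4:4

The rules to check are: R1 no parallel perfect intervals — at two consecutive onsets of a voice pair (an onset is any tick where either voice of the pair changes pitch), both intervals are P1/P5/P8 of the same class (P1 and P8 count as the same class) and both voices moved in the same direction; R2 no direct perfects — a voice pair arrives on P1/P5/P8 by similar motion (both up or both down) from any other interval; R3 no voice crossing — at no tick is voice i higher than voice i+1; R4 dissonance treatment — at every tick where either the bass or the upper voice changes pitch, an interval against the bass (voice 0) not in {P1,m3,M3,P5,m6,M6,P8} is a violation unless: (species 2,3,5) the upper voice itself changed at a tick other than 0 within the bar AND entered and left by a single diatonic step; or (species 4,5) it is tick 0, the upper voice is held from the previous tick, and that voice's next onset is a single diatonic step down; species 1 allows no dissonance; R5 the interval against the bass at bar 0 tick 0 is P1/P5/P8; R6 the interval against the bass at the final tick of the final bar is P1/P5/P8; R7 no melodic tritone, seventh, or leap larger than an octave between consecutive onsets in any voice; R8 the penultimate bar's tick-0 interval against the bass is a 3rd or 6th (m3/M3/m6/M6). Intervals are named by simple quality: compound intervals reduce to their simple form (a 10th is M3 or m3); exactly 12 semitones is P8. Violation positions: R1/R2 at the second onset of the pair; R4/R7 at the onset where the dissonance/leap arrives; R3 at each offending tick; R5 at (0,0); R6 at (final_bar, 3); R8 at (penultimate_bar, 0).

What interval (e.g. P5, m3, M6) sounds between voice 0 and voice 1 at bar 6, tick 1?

voice 0=A3 voice 1=F4 -> m6

m6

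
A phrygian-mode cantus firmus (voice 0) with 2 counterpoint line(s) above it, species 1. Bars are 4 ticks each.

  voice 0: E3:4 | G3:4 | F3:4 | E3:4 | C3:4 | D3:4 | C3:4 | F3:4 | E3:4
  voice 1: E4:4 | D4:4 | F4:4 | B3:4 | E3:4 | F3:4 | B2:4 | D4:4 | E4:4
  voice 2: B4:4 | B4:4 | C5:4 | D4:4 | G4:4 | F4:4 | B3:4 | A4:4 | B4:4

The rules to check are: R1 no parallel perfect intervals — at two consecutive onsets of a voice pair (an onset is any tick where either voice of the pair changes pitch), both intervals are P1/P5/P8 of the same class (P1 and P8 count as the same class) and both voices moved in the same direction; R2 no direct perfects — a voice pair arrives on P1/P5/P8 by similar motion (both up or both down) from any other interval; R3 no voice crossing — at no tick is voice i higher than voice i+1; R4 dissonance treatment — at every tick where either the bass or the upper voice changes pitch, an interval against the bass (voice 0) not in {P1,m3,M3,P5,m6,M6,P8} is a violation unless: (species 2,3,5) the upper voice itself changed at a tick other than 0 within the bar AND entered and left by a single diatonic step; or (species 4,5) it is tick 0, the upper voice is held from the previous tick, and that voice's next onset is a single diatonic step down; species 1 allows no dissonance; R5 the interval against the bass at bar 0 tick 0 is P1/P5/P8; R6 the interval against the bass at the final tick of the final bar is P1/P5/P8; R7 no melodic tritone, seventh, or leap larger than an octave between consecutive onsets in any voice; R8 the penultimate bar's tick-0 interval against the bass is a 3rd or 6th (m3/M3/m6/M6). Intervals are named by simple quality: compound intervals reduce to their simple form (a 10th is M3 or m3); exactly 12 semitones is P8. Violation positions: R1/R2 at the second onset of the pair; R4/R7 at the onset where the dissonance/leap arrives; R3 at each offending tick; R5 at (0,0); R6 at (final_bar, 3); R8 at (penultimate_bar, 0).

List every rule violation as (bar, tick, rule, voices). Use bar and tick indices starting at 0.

bar 0: v0=E3 v1=E4 v2=B4 downbeat P5
bar 1: v0=G3 v1=D4 v2=B4 downbeat M3
bar 2: v0=F3 v1=F4 v2=C5 downbeat P5
bar 3: v0=E3 v1=B3 v2=D4 downbeat m7
bar 4: v0=C3 v1=E3 v2=G4 downbeat P5
bar 5: v0=D3 v1=F3 v2=F4 downbeat m3
bar 6: v0=C3 v1=B2 v2=B3 downbeat M7
bar 7: v0=F3 v1=D4 v2=A4 downbeat M3
bar 8: v0=E3 v1=E4 v2=B4 downbeat P5
  -> R2 @ bar 2 tick 0 v(1, 2): D4/B4 M6 -> F4/C5 P5 similar
  -> R2 @ bar 3 tick 0 v(0, 1): F3/F4 P8 -> E3/B3 P5 similar
  -> R4 @ bar 3 tick 0 v(0, 2): E3/D4 m7 untreated
  -> R7 @ bar 3 tick 0 v(1,): F4->B3 leap 6st
  -> R7 @ bar 3 tick 0 v(2,): C5->D4 leap 10st
  -> R1 @ bar 6 tick 0 v(1, 2): F3/F4 P8 -> B2/B3 P8 similar
  -> R3 @ bar 6 tick 0 v(0, 1): C3 above B2
  -> R4 @ bar 6 tick 0 v(0, 1): C3/B2 m2 untreated
  -> R4 @ bar 6 tick 0 v(0, 2): C3/B3 M7 untreated
  -> R7 @ bar 6 tick 0 v(1,): F3->B2 leap 6st
  -> R7 @ bar 6 tick 0 v(2,): F4->B3 leap 6st
  -> R3 @ bar 6 tick 1 v(0, 1): C3 above B2
  -> R3 @ bar 6 tick 2 v(0, 1): C3 above B2
  -> R3 @ bar 6 tick 3 v(0, 1): C3 above B2
  -> R2 @ bar 7 tick 0 v(1, 2): B2/B3 P8 -> D4/A4 P5 similar
  -> R7 @ bar 7 tick 0 v(1,): B2->D4 leap 15st
  -> R7 @ bar 7 tick 0 v(2,): B3->A4 leap 10st
  -> R1 @ bar 8 tick 0 v(1, 2): D4/A4 P5 -> E4/B4 P5 similar

(2, 0, R2, (1, 2))
(3, 0, R2, (0, 1))
(3, 0, R4, (0, 2))
(3, 0, R7, (1,))
(3, 0, R7, (2,))
(6, 0, R1, (1, 2))
(6, 0, R3, (0, 1))
(6, 0, R4, (0, 1))
(6, 0, R4, (0, 2))
(6, 0, R7, (1,))
(6, 0, R7, (2,))
(6, 1, R3, (0, 1))
(6, 2, R3, (0, 1))
(6, 3, R3, (0, 1))
(7, 0, R2, (1, 2))
(7, 0, R7, (1,))
(7, 0, R7, (2,))
(8, 0, R1, (1, 2))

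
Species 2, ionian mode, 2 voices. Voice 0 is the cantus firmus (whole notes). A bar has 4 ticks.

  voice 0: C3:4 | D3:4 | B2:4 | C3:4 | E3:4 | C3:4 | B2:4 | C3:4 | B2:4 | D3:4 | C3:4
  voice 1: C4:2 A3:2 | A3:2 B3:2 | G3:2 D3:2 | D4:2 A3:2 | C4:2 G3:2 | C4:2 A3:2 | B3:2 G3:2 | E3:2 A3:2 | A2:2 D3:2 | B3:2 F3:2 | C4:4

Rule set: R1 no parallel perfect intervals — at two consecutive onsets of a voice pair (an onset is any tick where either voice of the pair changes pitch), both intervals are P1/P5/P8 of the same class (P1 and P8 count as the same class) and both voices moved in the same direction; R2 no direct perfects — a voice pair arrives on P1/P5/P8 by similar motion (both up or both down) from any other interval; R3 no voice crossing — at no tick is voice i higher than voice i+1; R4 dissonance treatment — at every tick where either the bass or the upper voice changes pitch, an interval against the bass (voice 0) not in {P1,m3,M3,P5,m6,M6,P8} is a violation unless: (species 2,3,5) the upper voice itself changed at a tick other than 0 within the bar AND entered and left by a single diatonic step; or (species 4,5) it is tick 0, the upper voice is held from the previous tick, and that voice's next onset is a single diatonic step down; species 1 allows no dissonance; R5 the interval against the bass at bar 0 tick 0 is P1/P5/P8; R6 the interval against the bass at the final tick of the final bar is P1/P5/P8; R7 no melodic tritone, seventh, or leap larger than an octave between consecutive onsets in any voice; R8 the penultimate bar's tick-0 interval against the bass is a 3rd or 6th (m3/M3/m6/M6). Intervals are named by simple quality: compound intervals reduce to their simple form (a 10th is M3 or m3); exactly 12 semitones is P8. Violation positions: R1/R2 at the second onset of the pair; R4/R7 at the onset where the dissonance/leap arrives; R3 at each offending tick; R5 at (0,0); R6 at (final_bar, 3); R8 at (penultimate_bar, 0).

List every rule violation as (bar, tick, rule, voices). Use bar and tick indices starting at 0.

(3, 0, R4, (0, 1))
(8, 0, R3, (0, 1))
(8, 0, R4, (0, 1))
(8, 1, R3, (0, 1))
(9, 2, R7, (1,))

bar 0: v0=C3 v1=C4 downbeat P8
bar 1: v0=D3 v1=A3 downbeat P5
bar 2: v0=B2 v1=G3 downbeat m6
bar 3: v0=C3 v1=D4 downbeat M2
bar 4: v0=E3 v1=C4 downbeat m6
bar 5: v0=C3 v1=C4 downbeat P8
bar 6: v0=B2 v1=B3 downbeat P8
bar 7: v0=C3 v1=E3 downbeat M3
bar 8: v0=B2 v1=A2 downbeat M2
bar 9: v0=D3 v1=B3 downbeat M6
bar 10: v0=C3 v1=C4 downbeat P8
  -> R4 @ bar 3 tick 0 v(0, 1): C3/D4 M2 untreated
  -> R3 @ bar 8 tick 0 v(0, 1): B2 above A2
  -> R4 @ bar 8 tick 0 v(0, 1): B2/A2 M2 untreated
  -> R3 @ bar 8 tick 1 v(0, 1): B2 above A2
  -> R7 @ bar 9 tick 2 v(1,): B3->F3 leap 6st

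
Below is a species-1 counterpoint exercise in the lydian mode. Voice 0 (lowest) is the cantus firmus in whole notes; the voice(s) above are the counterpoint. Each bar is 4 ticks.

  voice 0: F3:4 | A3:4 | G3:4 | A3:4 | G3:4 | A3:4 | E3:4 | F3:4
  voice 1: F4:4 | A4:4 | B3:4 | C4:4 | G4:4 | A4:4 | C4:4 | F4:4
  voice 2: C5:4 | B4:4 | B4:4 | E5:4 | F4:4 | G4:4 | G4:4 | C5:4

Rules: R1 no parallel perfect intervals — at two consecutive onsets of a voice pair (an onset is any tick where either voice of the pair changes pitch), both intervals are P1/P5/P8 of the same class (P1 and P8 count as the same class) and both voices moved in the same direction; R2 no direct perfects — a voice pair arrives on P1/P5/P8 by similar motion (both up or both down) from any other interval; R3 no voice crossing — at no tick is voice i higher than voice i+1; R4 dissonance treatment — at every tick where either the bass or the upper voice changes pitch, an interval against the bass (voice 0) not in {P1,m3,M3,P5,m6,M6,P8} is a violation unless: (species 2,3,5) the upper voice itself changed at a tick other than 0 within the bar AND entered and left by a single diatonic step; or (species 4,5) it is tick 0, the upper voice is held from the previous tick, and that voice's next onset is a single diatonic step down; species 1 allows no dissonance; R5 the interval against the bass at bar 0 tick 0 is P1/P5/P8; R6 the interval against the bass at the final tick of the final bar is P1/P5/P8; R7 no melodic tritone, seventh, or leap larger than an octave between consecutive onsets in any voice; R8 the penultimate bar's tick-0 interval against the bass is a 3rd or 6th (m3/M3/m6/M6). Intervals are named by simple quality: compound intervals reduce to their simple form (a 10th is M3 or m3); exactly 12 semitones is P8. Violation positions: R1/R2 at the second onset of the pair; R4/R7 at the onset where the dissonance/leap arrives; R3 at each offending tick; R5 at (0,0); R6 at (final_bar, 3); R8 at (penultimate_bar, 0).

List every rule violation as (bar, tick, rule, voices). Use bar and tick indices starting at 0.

bar 0: v0=F3 v1=F4 v2=C5 downbeat P5
bar 1: v0=A3 v1=A4 v2=B4 downbeat M2
bar 2: v0=G3 v1=B3 v2=B4 downbeat M3
bar 3: v0=A3 v1=C4 v2=E5 downbeat P5
bar 4: v0=G3 v1=G4 v2=F4 downbeat m7
bar 5: v0=A3 v1=A4 v2=G4 downbeat m7
bar 6: v0=E3 v1=C4 v2=G4 downbeat m3
bar 7: v0=F3 v1=F4 v2=C5 downbeat P5
  -> R1 @ bar 1 tick 0 v(0, 1): F3/F4 P8 -> A3/A4 P8 similar
  -> R4 @ bar 1 tick 0 v(0, 2): A3/B4 M2 untreated
  -> R7 @ bar 2 tick 0 v(1,): A4->B3 leap 10st
  -> R2 @ bar 3 tick 0 v(0, 2): G3/B4 M3 -> A3/E5 P5 similar
  -> R3 @ bar 4 tick 0 v(1, 2): G4 above F4
  -> R4 @ bar 4 tick 0 v(0, 2): G3/F4 m7 untreated
  -> R7 @ bar 4 tick 0 v(2,): E5->F4 leap 11st
  -> R3 @ bar 4 tick 1 v(1, 2): G4 above F4
  -> R3 @ bar 4 tick 2 v(1, 2): G4 above F4
  -> R3 @ bar 4 tick 3 v(1, 2): G4 above F4
  -> R1 @ bar 5 tick 0 v(0, 1): G3/G4 P8 -> A3/A4 P8 similar
  -> R3 @ bar 5 tick 0 v(1, 2): A4 above G4
  -> R4 @ bar 5 tick 0 v(0, 2): A3/G4 m7 untreated
  -> R3 @ bar 5 tick 1 v(1, 2): A4 above G4
  -> R3 @ bar 5 tick 2 v(1, 2): A4 above G4
  -> R3 @ bar 5 tick 3 v(1, 2): A4 above G4
  -> R1 @ bar 7 tick 0 v(1, 2): C4/G4 P5 -> F4/C5 P5 similar
  -> R2 @ bar 7 tick 0 v(0, 1): E3/C4 m6 -> F3/F4 P8 similar
  -> R2 @ bar 7 tick 0 v(0, 2): E3/G4 m3 -> F3/C5 P5 similar

(1, 0, R1, (0, 1))
(1, 0, R4, (0, 2))
(2, 0, R7, (1,))
(3, 0, R2, (0, 2))
(4, 0, R3, (1, 2))
(4, 0, R4, (0, 2))
(4, 0, R7, (2,))
(4, 1, R3, (1, 2))
(4, 2, R3, (1, 2))
(4, 3, R3, (1, 2))
(5, 0, R1, (0, 1))
(5, 0, R3, (1, 2))
(5, 0, R4, (0, 2))
(5, 1, R3, (1, 2))
(5, 2, R3, (1, 2))
(5, 3, R3, (1, 2))
(7, 0, R1, (1, 2))
(7, 0, R2, (0, 1))
(7, 0, R2, (0, 2))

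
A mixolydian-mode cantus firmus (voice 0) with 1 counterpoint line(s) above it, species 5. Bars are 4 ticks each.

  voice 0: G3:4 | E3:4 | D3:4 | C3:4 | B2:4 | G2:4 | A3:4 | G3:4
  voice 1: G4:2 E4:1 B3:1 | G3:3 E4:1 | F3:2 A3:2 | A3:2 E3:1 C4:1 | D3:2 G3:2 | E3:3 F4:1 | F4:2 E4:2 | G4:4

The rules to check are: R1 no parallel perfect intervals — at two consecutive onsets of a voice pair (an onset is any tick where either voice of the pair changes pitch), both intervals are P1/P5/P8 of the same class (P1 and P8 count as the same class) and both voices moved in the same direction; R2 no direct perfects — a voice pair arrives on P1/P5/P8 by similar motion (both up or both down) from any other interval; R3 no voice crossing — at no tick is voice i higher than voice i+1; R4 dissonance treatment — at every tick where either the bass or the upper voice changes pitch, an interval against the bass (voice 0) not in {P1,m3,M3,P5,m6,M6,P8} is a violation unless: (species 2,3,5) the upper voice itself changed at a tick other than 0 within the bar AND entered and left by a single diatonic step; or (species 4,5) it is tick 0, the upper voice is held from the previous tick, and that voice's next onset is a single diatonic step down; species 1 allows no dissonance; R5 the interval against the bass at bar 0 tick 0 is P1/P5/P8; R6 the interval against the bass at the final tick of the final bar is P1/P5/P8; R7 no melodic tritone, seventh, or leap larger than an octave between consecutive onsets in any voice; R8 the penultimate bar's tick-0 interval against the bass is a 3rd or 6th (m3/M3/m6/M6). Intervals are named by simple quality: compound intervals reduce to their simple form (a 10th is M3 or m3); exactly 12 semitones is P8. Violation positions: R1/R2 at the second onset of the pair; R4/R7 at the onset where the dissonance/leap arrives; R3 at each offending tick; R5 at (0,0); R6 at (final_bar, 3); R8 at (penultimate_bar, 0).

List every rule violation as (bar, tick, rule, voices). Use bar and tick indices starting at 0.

(2, 0, R7, (1,))
(4, 0, R7, (1,))
(5, 3, R4, (0, 1))
(5, 3, R7, (1,))
(6, 0, R7, (0,))

bar 0: v0=G3 v1=G4 downbeat P8
bar 1: v0=E3 v1=G3 downbeat m3
bar 2: v0=D3 v1=F3 downbeat m3
bar 3: v0=C3 v1=A3 downbeat M6
bar 4: v0=B2 v1=D3 downbeat m3
bar 5: v0=G2 v1=E3 downbeat M6
bar 6: v0=A3 v1=F4 downbeat m6
bar 7: v0=G3 v1=G4 downbeat P8
  -> R7 @ bar 2 tick 0 v(1,): E4->F3 leap 11st
  -> R7 @ bar 4 tick 0 v(1,): C4->D3 leap 10st
  -> R4 @ bar 5 tick 3 v(0, 1): G2/F4 m7 untreated
  -> R7 @ bar 5 tick 3 v(1,): E3->F4 leap 13st
  -> R7 @ bar 6 tick 0 v(0,): G2->A3 leap 14st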